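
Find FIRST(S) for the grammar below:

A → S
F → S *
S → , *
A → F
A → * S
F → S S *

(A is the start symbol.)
{ ',' }

To compute FIRST(S), examine every production with S on the left-hand side, reading each right-hand side left to right until a non-nullable symbol is reached.

From S → , *:
  - ',' is a terminal: add ',' and stop

Collecting: FIRST(S) = { ',' }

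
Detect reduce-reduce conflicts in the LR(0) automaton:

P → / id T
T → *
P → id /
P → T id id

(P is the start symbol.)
Augment with P' → P and build the canonical LR(0) collection (I0 = CLOSURE({[P' → . P]}), then GOTO on every symbol after a dot until no new states appear). It has 11 states:
  I0: { [P → . / id T], [P → . T id id], [P → . id /], [P' → . P], [T → . *] }  — shift
  I1: { [T → * .] }  — reduce
  I2: { [P → / . id T] }  — shift
  I3: { [P' → P .] }  — accept
  I4: { [P → T . id id] }  — shift
  I5: { [P → id . /] }  — shift
  I6: { [P → id / .] }  — reduce
  I7: { [P → T id . id] }  — shift
  I8: { [P → T id id .] }  — reduce
  I9: { [P → / id . T], [T → . *] }  — shift
  I10: { [P → / id T .] }  — reduce

No state contains more than one complete item.

Answer: No reduce-reduce conflicts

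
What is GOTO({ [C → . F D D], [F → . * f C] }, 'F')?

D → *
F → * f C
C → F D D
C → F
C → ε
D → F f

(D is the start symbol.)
GOTO(I, 'F') = CLOSURE({ [A → αX.β] : [A → α.Xβ] ∈ I, X = 'F' })

Items with dot before 'F', with the dot advanced:
  [C → . F D D] → [C → F . D D]
Closure of the advanced items:
  [C → F . D D] has the dot before D: add [D → . *], [D → . F f]
  [D → . F f] has the dot before F: add [F → . * f C]

GOTO = { [C → F . D D], [D → . *], [D → . F f], [F → . * f C] }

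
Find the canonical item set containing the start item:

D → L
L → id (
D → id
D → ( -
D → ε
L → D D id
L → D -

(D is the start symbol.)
{ [D → . ( -], [D → . L], [D → . id], [D → .], [D' → . D], [L → . D -], [L → . D D id], [L → . id (] }

First, augment the grammar with D' → D
I₀ = CLOSURE({ [D' → . D] }):
  [D' → . D] has the dot before D: add [D → . L], [D → . id], [D → . ( -], [D → .]
  [D → . L] has the dot before L: add [L → . id (], [L → . D D id], [L → . D -]
No further items can be added.

I₀ = { [D → . ( -], [D → . L], [D → . id], [D → .], [D' → . D], [L → . D -], [L → . D D id], [L → . id (] }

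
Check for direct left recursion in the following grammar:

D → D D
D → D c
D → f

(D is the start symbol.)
Direct left recursion occurs when N → N α for some non-terminal N (the right-hand side begins with the left-hand side itself).

D → D D: LEFT RECURSIVE (starts with D)
D → D c: LEFT RECURSIVE (starts with D)
D → f: starts with f

The grammar has direct left recursion on: D.

Answer: Yes, D is left-recursive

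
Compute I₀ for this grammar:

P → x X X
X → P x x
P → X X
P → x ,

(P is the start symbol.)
{ [P → . X X], [P → . x ,], [P → . x X X], [P' → . P], [X → . P x x] }

First, augment the grammar with P' → P
I₀ = CLOSURE({ [P' → . P] }):
  [P' → . P] has the dot before P: add [P → . x X X], [P → . X X], [P → . x ,]
  [P → . X X] has the dot before X: add [X → . P x x]
No further items can be added.

I₀ = { [P → . X X], [P → . x ,], [P → . x X X], [P' → . P], [X → . P x x] }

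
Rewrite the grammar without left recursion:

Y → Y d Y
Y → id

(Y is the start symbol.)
Y → id Y'
Y' → d Y Y'
Y' → ε

Y is directly left-recursive. The standard transformation for
  A → A α₁ | ... | A α_m | β₁ | ... | β_n
is
  A  → β₁ A' | ... | β_n A'
  A' → α₁ A' | ... | α_m A' | ε

Y → id becomes Y → id Y'
Y → Y d Y becomes Y' → d Y Y'
Add Y' → ε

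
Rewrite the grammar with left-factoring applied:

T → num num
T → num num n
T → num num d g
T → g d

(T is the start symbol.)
Left-factoring transforms A → αβ₁ | αβ₂ into A → αA' and A' → β₁ | β₂
(α is the longest common prefix among the alternatives). Repeat until
no nonterminal has two alternatives with a common prefix.

Round 1: T has alternatives sharing prefix 'num num'. Introduce T': T → num num T'
  Add: T' → ε
  Add: T' → n
  Add: T' → d g

No remaining common prefixes — done.

Resulting grammar:
T → num num T'
T' → ε
T' → n
T' → d g
T → g d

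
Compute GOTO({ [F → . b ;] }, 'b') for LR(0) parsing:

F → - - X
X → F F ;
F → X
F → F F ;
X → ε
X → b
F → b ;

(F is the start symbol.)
{ [F → b . ;] }

GOTO(I, 'b') = CLOSURE({ [A → αX.β] : [A → α.Xβ] ∈ I, X = 'b' })

Items with dot before 'b', with the dot advanced:
  [F → . b ;] → [F → b . ;]
Closure adds nothing (no advanced item has the dot before a non-terminal).

GOTO = { [F → b . ;] }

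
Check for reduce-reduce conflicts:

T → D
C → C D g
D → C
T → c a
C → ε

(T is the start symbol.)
A reduce-reduce conflict occurs when an LR(0) state has two complete items [A → α .] and [B → β .] — both call for a reduction, and with no lookahead the parser cannot choose between them.

Augment with T' → T and build the canonical LR(0) collection (I0 = CLOSURE({[T' → . T]}), then GOTO on every symbol after a dot until no new states appear). It has 8 states:
  I0: { [C → . C D g], [C → .], [D → . C], [T → . D], [T → . c a], [T' → . T] }  — shift, reduce
  I1: { [C → . C D g], [C → .], [C → C . D g], [D → . C], [D → C .] }  — 2 reduces
  I2: { [T → D .] }  — reduce
  I3: { [T' → T .] }  — accept
  I4: { [T → c . a] }  — shift
  I5: { [T → c a .] }  — reduce
  I6: { [C → C D . g] }  — shift
  I7: { [C → C D g .] }  — reduce

I1 contains complete items [C → .], [D → C .] — reduce-reduce conflict.

Answer: Yes — I1: [C → .] vs [D → C .]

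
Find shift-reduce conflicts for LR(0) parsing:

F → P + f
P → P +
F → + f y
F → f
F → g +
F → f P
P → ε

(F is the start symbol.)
A shift-reduce conflict occurs when an LR(0) state has both:
  - a complete (reduce) item [A → α .] (dot at the end), and
  - a shift item [B → β . c γ] (dot before a terminal).

Augment with F' → F and build the canonical LR(0) collection (I0 = CLOSURE({[F' → . F]}), then GOTO on every symbol after a dot until no new states appear). It has 13 states:
  I0: { [F → . + f y], [F → . P + f], [F → . f P], [F → . f], [F → . g +], [F' → . F], [P → . P +], [P → .] }  — shift, reduce
  I1: { [F → + . f y] }  — shift
  I2: { [F' → F .] }  — accept
  I3: { [F → P . + f], [P → P . +] }  — shift
  I4: { [F → f . P], [F → f .], [P → . P +], [P → .] }  — 2 reduces
  I5: { [F → g . +] }  — shift
  I6: { [F → g + .] }  — reduce
  I7: { [F → f P .], [P → P . +] }  — shift, reduce
  I8: { [P → P + .] }  — reduce
  I9: { [F → P + . f], [P → P + .] }  — shift, reduce
  I10: { [F → P + f .] }  — reduce
  I11: { [F → + f . y] }  — shift
  I12: { [F → + f y .] }  — reduce

I0 contains reduce item [P → .] and shift items [F → . + f y], [F → . f], [F → . f P], [F → . g +] — shift-reduce conflict.
I7 contains reduce item [F → f P .] and shift item [P → P . +] — shift-reduce conflict.
I9 contains reduce item [P → P + .] and shift item [F → P + . f] — shift-reduce conflict.

Answer: Yes — I0: [P → .] vs [F → . + f y]; I7: [F → f P .] vs [P → P . +]; I9: [P → P + .] vs [F → P + . f]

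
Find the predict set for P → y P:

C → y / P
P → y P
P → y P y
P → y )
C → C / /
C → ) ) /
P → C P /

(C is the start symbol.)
PREDICT(P → y P) = (FIRST(RHS) \ {ε}) ∪ (FOLLOW(P) if ε ∈ FIRST(RHS), i.e. RHS ⇒* ε)
FIRST(y P) = { 'y' }
ε ∉ FIRST(y P), so FOLLOW(P) is not added.
PREDICT(P → y P) = { 'y' }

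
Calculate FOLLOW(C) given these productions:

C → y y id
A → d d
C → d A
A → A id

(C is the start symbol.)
To compute FOLLOW(C), find every occurrence of C on a right-hand side N → α C β: add FIRST(β) \ {ε}, and if β is empty or nullable also add FOLLOW(N). Iterate to a fixed point.

C is the start symbol, so $ ∈ FOLLOW(C).
C does not occur on any right-hand side.

Taking the union: FOLLOW(C) = { $ }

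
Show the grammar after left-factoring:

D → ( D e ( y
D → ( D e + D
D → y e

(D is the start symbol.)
D → ( D e D'
D' → ( y
D' → + D
D → y e

Left-factoring transforms A → αβ₁ | αβ₂ into A → αA' and A' → β₁ | β₂
(α is the longest common prefix among the alternatives). Repeat until
no nonterminal has two alternatives with a common prefix.

Round 1: D has alternatives sharing prefix '( D e'. Introduce D': D → ( D e D'
  Add: D' → ( y
  Add: D' → + D

No remaining common prefixes — done.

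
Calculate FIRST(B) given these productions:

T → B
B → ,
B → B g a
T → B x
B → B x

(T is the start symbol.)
{ ',' }

From B → ,:
  - ',' is a terminal: add ',' and stop
From B → B g a:
  - B is the symbol being defined: contributes nothing new
    B is not nullable, so stop
From B → B x:
  - B is the symbol being defined: contributes nothing new
    B is not nullable, so stop

Collecting: FIRST(B) = { ',' }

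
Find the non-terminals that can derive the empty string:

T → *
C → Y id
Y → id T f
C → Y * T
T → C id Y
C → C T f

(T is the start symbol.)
None

There are no ε-productions, so no non-terminal can derive ε.
No non-terminals are nullable.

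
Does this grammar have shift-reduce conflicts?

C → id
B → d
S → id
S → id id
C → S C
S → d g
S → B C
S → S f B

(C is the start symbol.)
A shift-reduce conflict occurs when an LR(0) state has both:
  - a complete (reduce) item [A → α .] (dot at the end), and
  - a shift item [B → β . c γ] (dot before a terminal).

Augment with C' → C and build the canonical LR(0) collection (I0 = CLOSURE({[C' → . C]}), then GOTO on every symbol after a dot until no new states appear). It has 13 states:
  I0: { [B → . d], [C → . S C], [C → . id], [C' → . C], [S → . B C], [S → . S f B], [S → . d g], [S → . id id], [S → . id] }  — shift
  I1: { [B → . d], [C → . S C], [C → . id], [S → . B C], [S → . S f B], [S → . d g], [S → . id id], [S → . id], [S → B . C] }  — shift
  I2: { [C' → C .] }  — accept
  I3: { [B → . d], [C → . S C], [C → . id], [C → S . C], [S → . B C], [S → . S f B], [S → . d g], [S → . id id], [S → . id], [S → S . f B] }  — shift
  I4: { [B → d .], [S → d . g] }  — shift, reduce
  I5: { [C → id .], [S → id . id], [S → id .] }  — shift, 2 reduces
  I6: { [S → id id .] }  — reduce
  I7: { [S → d g .] }  — reduce
  I8: { [C → S C .] }  — reduce
  I9: { [B → . d], [S → S f . B] }  — shift
  I10: { [S → S f B .] }  — reduce
  I11: { [B → d .] }  — reduce
  I12: { [S → B C .] }  — reduce

I4 contains reduce item [B → d .] and shift item [S → d . g] — shift-reduce conflict.
I5 contains reduce items [C → id .], [S → id .] and shift item [S → id . id] — shift-reduce conflict.

Answer: Yes — I4: [B → d .] vs [S → d . g]; I5: [C → id .] vs [S → id . id]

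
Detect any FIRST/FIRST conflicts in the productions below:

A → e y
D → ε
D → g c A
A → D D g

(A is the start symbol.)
No FIRST/FIRST conflicts.

FIRST sets of the non-terminals at (or reachable through a nullable prefix from) the front of some alternative:
  FIRST(D) = { 'g', ε }

Productions for A:
  A → e y: FIRST = { 'e' }
  A → D D g: FIRST = { 'g' }
Productions for D:
  D → ε: FIRST = { ε }
  D → g c A: FIRST = { 'g' }

All alternatives of each non-terminal have pairwise disjoint FIRST sets.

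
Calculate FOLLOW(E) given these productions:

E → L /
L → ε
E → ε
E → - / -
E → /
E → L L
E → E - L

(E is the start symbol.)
{ $, '-' }

E is the start symbol, so $ ∈ FOLLOW(E).
In E → E - L: E is followed by '-' L, add FIRST('-' L) \ {ε} = { '-' }

Taking the union: FOLLOW(E) = { $, '-' }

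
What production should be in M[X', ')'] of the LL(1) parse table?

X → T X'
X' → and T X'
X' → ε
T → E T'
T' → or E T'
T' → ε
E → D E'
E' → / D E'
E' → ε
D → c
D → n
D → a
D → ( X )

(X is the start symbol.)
X' → ε

To find M[X', ')'], we find productions for X' where ')' is in the predict set (PREDICT(N → α) = (FIRST(α) \ {ε}) ∪ (FOLLOW(N) if α ⇒* ε)).

Relevant sets:
  FOLLOW(X') = { $, ')' }

X' → and T X': PREDICT = { 'and' }
X' → ε: PREDICT = { $, ')' }
  ')' is in predict set, so this production goes in M[X', ')']

M[X', ')'] = X' → ε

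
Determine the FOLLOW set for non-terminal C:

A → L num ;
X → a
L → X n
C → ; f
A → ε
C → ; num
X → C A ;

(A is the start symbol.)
{ ';', 'a' }

To compute FOLLOW(C), find every occurrence of C on a right-hand side N → α C β: add FIRST(β) \ {ε}, and if β is empty or nullable also add FOLLOW(N). Iterate to a fixed point.

In X → C A ;: C is followed by A ';', add FIRST(A ';') \ {ε} = { ';', 'a' }

Taking the union: FOLLOW(C) = { ';', 'a' }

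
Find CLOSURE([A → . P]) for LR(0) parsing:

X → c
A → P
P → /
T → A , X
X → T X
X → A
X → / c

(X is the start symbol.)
{ [A → . P], [P → . /] }

To compute CLOSURE, for each item [A → α.Bβ] where B is a non-terminal, add [B → .γ] for all productions B → γ; repeat for the newly added items until nothing changes.

Start with: [A → . P]
  [A → . P] has the dot before P: add [P → . /]
No further items can be added.

CLOSURE = { [A → . P], [P → . /] }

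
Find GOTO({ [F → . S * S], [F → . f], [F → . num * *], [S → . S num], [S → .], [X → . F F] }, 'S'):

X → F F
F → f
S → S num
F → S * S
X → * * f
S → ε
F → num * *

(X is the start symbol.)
GOTO(I, 'S') = CLOSURE({ [A → αX.β] : [A → α.Xβ] ∈ I, X = 'S' })

Items with dot before 'S', with the dot advanced:
  [F → . S * S] → [F → S . * S]
  [S → . S num] → [S → S . num]
Closure adds nothing (no advanced item has the dot before a non-terminal).

GOTO = { [F → S . * S], [S → S . num] }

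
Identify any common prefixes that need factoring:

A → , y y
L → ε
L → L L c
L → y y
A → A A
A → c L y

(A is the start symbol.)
No, left-factoring is not needed

Left-factoring is needed when two productions for the same non-terminal
share a common prefix on the right-hand side.

Productions for A:
  A → , y y
  A → A A
  A → c L y
Productions for L:
  L → ε
  L → L L c
  L → y y

No common prefixes found.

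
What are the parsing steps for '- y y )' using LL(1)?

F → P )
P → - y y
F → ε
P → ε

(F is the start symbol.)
Stack is shown with the top on the left.

Stack      Input      Action
----------------------------
F $        - y y ) $  output F → P )
P ) $      - y y ) $  output P → - y y
- y y ) $  - y y ) $  match '-'
y y ) $    y y ) $    match 'y'
y ) $      y ) $      match 'y'
) $        ) $        match ')'
$          $          accept

The string is accepted.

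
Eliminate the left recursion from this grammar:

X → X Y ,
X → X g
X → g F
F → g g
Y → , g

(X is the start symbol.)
X → g F X'
X' → Y , X'
X' → g X'
X' → ε
F → g g
Y → , g

X is directly left-recursive. The standard transformation for
  A → A α₁ | ... | A α_m | β₁ | ... | β_n
is
  A  → β₁ A' | ... | β_n A'
  A' → α₁ A' | ... | α_m A' | ε

X → g F becomes X → g F X'
X → X Y , becomes X' → Y , X'
X → X g becomes X' → g X'
Add X' → ε

Productions for other non-terminals are unchanged:
  F → g g
  Y → , g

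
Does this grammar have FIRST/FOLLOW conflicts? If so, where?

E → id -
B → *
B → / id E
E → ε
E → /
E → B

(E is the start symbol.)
No FIRST/FOLLOW conflicts.

A FIRST/FOLLOW conflict occurs when a non-terminal N has a nullable alternative N → β (β ⇒* ε) and another alternative N → α with FIRST(α) ∩ FOLLOW(N) ≠ ∅: on such a lookahead the parser cannot decide between expanding α and letting N vanish via β.

Nullable non-terminals: E.
FIRST sets used below: FIRST(B) = { '*', '/' }

E: nullable alternative(s) E → ε; FOLLOW(E) = { $ }
  E → id -: FIRST \ {ε} = { 'id' } — disjoint from FOLLOW(E)
  E → ε: FIRST \ {ε} = { } — this is the only nullable alternative, skip
  E → /: FIRST \ {ε} = { '/' } — disjoint from FOLLOW(E)
  E → B: FIRST \ {ε} = { '*', '/' } — disjoint from FOLLOW(E)

B has no nullable alternative, so no FIRST/FOLLOW check is needed there.

No FIRST/FOLLOW conflicts found.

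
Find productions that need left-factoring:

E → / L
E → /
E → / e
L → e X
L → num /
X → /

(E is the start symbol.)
Left-factoring is needed when two productions for the same non-terminal
share a common prefix on the right-hand side.

Productions for E:
  E → / L
  E → /
  E → / e
Productions for L:
  L → e X
  L → num /

Found common prefix '/' in productions for E

Answer: Yes, E has productions with common prefix '/'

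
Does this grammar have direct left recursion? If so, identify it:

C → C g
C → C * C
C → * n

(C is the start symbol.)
C → C g: LEFT RECURSIVE (starts with C)
C → C * C: LEFT RECURSIVE (starts with C)
C → * n: starts with '*'

The grammar has direct left recursion on: C.

Answer: Yes, C is left-recursive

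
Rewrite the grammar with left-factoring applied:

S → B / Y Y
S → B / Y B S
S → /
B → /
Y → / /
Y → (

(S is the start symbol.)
S → B / Y S'
S' → Y
S' → B S
S → /
B → /
Y → / /
Y → (

Left-factoring transforms A → αβ₁ | αβ₂ into A → αA' and A' → β₁ | β₂
(α is the longest common prefix among the alternatives). Repeat until
no nonterminal has two alternatives with a common prefix.

Round 1: S has alternatives sharing prefix 'B / Y'. Introduce S': S → B / Y S'
  Add: S' → Y
  Add: S' → B S

No remaining common prefixes — done.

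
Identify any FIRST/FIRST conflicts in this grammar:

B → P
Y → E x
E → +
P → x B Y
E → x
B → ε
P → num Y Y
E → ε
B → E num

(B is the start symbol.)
Yes. B → P / B → E num on { 'num', 'x' }

A FIRST/FIRST conflict occurs when two productions N → α and N → β for the same non-terminal have FIRST(α) ∩ FIRST(β) ≠ ∅ (with ε ∈ FIRST of a nullable right-hand side, so two nullable alternatives also conflict).

FIRST sets of the non-terminals at (or reachable through a nullable prefix from) the front of some alternative:
  FIRST(P) = { 'num', 'x' }
  FIRST(E) = { '+', 'x', ε }

Productions for B:
  B → P: FIRST = { 'num', 'x' }
  B → ε: FIRST = { ε }
  B → E num: FIRST = { '+', 'num', 'x' }
Productions for E:
  E → +: FIRST = { '+' }
  E → x: FIRST = { 'x' }
  E → ε: FIRST = { ε }
Productions for P:
  P → x B Y: FIRST = { 'x' }
  P → num Y Y: FIRST = { 'num' }
Y has only one production, so no FIRST/FIRST conflict is possible there.

Conflict for B: B → P and B → E num
  Overlap: { 'num', 'x' }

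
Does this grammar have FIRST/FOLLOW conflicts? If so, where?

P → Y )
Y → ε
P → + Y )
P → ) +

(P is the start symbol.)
A FIRST/FOLLOW conflict occurs when a non-terminal N has a nullable alternative N → β (β ⇒* ε) and another alternative N → α with FIRST(α) ∩ FOLLOW(N) ≠ ∅: on such a lookahead the parser cannot decide between expanding α and letting N vanish via β.

Nullable non-terminals: Y.
Y has a nullable alternative but only one production, so nothing to check.

P has no nullable alternative, so no FIRST/FOLLOW check is needed there.

No FIRST/FOLLOW conflicts found.

Answer: No FIRST/FOLLOW conflicts.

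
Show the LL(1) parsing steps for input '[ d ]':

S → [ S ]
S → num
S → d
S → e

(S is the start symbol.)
LL(1) parsing maintains a stack (initially the start symbol over $) and the input. At each step: if the stack top is a terminal, match it against the current input token; if it is a non-terminal N, replace it with the RHS of M[N, lookahead] (the unique production whose predict set contains the lookahead).

Stack is shown with the top on the left.

Stack    Input    Action
------------------------
S $      [ d ] $  output S → [ S ]
[ S ] $  [ d ] $  match '['
S ] $    d ] $    output S → d
d ] $    d ] $    match 'd'
] $      ] $      match ']'
$        $        accept

The string is accepted.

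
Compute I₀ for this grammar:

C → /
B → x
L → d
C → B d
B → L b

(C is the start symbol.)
First, augment the grammar with C' → C
I₀ = CLOSURE({ [C' → . C] }):
  [C' → . C] has the dot before C: add [C → . /], [C → . B d]
  [C → . B d] has the dot before B: add [B → . x], [B → . L b]
  [B → . L b] has the dot before L: add [L → . d]
No further items can be added.

I₀ = { [B → . L b], [B → . x], [C → . /], [C → . B d], [C' → . C], [L → . d] }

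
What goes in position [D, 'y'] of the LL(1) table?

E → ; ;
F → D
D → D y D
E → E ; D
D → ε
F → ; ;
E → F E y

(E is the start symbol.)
To find M[D, 'y'], we find productions for D where 'y' is in the predict set (PREDICT(N → α) = (FIRST(α) \ {ε}) ∪ (FOLLOW(N) if α ⇒* ε)).

Relevant sets:
  FIRST(D) = { 'y', ε }
  FOLLOW(D) = { $, ';', 'y' }

D → D y D: PREDICT = { 'y' }
  'y' is in predict set, so this production goes in M[D, 'y']
D → ε: PREDICT = { $, ';', 'y' }
  'y' is in predict set, so this production goes in M[D, 'y']

M[D, 'y'] = D → D y D, D → ε  (a multiply-defined cell — the grammar is not LL(1))

Answer: D → D y D, D → ε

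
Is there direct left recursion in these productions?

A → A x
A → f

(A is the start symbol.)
Direct left recursion occurs when N → N α for some non-terminal N (the right-hand side begins with the left-hand side itself).

A → A x: LEFT RECURSIVE (starts with A)
A → f: starts with f

The grammar has direct left recursion on: A.

Answer: Yes, A is left-recursive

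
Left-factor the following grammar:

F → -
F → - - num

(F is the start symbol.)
F → - F'
F' → ε
F' → - num

Left-factoring transforms A → αβ₁ | αβ₂ into A → αA' and A' → β₁ | β₂
(α is the longest common prefix among the alternatives). Repeat until
no nonterminal has two alternatives with a common prefix.

Round 1: F has alternatives sharing prefix '-'. Introduce F': F → - F'
  Add: F' → ε
  Add: F' → - num

No remaining common prefixes — done.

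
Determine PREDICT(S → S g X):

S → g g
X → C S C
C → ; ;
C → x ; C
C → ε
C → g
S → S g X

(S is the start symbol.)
{ 'g' }

PREDICT(S → S g X) = (FIRST(RHS) \ {ε}) ∪ (FOLLOW(S) if ε ∈ FIRST(RHS), i.e. RHS ⇒* ε)
FIRST(S) = { 'g' }
FIRST(S g X) = { 'g' }
ε ∉ FIRST(S g X), so FOLLOW(S) is not added.
PREDICT(S → S g X) = { 'g' }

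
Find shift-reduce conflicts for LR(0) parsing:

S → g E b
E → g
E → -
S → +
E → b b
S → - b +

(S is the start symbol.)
No shift-reduce conflicts

A shift-reduce conflict occurs when an LR(0) state has both:
  - a complete (reduce) item [A → α .] (dot at the end), and
  - a shift item [B → β . c γ] (dot before a terminal).

Augment with S' → S and build the canonical LR(0) collection (I0 = CLOSURE({[S' → . S]}), then GOTO on every symbol after a dot until no new states appear). It has 13 states:
  I0: { [S → . +], [S → . - b +], [S → . g E b], [S' → . S] }  — shift
  I1: { [S → + .] }  — reduce
  I2: { [S → - . b +] }  — shift
  I3: { [S' → S .] }  — accept
  I4: { [E → . -], [E → . b b], [E → . g], [S → g . E b] }  — shift
  I5: { [E → - .] }  — reduce
  I6: { [S → g E . b] }  — shift
  I7: { [E → b . b] }  — shift
  I8: { [E → g .] }  — reduce
  I9: { [E → b b .] }  — reduce
  I10: { [S → g E b .] }  — reduce
  I11: { [S → - b . +] }  — shift
  I12: { [S → - b + .] }  — reduce

No state contains both a complete item and a shift item.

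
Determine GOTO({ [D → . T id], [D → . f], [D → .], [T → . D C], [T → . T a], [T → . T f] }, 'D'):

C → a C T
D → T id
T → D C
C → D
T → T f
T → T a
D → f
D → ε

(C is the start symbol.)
{ [C → . D], [C → . a C T], [D → . T id], [D → . f], [D → .], [T → . D C], [T → . T a], [T → . T f], [T → D . C] }

GOTO(I, 'D') = CLOSURE({ [A → αX.β] : [A → α.Xβ] ∈ I, X = 'D' })

Items with dot before 'D', with the dot advanced:
  [T → . D C] → [T → D . C]
Closure of the advanced items:
  [T → D . C] has the dot before C: add [C → . a C T], [C → . D]
  [C → . D] has the dot before D: add [D → . T id], [D → . f], [D → .]
  [D → . T id] has the dot before T: add [T → . D C], [T → . T f], [T → . T a]

GOTO = { [C → . D], [C → . a C T], [D → . T id], [D → . f], [D → .], [T → . D C], [T → . T a], [T → . T f], [T → D . C] }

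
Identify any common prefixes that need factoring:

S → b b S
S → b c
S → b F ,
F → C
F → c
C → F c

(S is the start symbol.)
Left-factoring is needed when two productions for the same non-terminal
share a common prefix on the right-hand side.

Productions for S:
  S → b b S
  S → b c
  S → b F ,
Productions for F:
  F → C
  F → c

Found common prefix 'b' in productions for S

Answer: Yes, S has productions with common prefix 'b'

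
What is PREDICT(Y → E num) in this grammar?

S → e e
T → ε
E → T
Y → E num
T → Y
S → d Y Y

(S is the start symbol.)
{ 'num' }

PREDICT(Y → E num) = (FIRST(RHS) \ {ε}) ∪ (FOLLOW(Y) if ε ∈ FIRST(RHS), i.e. RHS ⇒* ε)
FIRST(E) = { 'num', ε }
FIRST(E num) = { 'num' }
ε ∉ FIRST(E num), so FOLLOW(Y) is not added.
PREDICT(Y → E num) = { 'num' }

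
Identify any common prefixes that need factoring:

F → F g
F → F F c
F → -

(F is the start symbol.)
Yes, F has productions with common prefix 'F'

Left-factoring is needed when two productions for the same non-terminal
share a common prefix on the right-hand side.

Productions for F:
  F → F g
  F → F F c
  F → -

Found common prefix 'F' in productions for F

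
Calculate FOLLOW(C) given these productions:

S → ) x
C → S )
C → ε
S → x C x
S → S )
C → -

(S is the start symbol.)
To compute FOLLOW(C), find every occurrence of C on a right-hand side N → α C β: add FIRST(β) \ {ε}, and if β is empty or nullable also add FOLLOW(N). Iterate to a fixed point.

In S → x C x: C is followed by x, add FIRST(x) \ {ε} = { 'x' }

Taking the union: FOLLOW(C) = { 'x' }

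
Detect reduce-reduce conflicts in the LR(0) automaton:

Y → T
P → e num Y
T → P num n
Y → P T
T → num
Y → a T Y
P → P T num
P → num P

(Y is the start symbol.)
Augment with Y' → Y and build the canonical LR(0) collection (I0 = CLOSURE({[Y' → . Y]}), then GOTO on every symbol after a dot until no new states appear). It has 19 states:
  I0: { [P → . P T num], [P → . e num Y], [P → . num P], [T → . P num n], [T → . num], [Y → . P T], [Y → . T], [Y → . a T Y], [Y' → . Y] }  — shift
  I1: { [P → . P T num], [P → . e num Y], [P → . num P], [P → P . T num], [T → . P num n], [T → . num], [T → P . num n], [Y → P . T] }  — shift
  I2: { [Y → T .] }  — reduce
  I3: { [Y' → Y .] }  — accept
  I4: { [P → . P T num], [P → . e num Y], [P → . num P], [T → . P num n], [T → . num], [Y → a . T Y] }  — shift
  I5: { [P → e . num Y] }  — shift
  I6: { [P → . P T num], [P → . e num Y], [P → . num P], [P → num . P], [T → num .] }  — shift, reduce
  I7: { [P → . P T num], [P → . e num Y], [P → . num P], [P → P . T num], [P → num P .], [T → . P num n], [T → . num] }  — shift, reduce
  I8: { [P → . P T num], [P → . e num Y], [P → . num P], [P → num . P] }  — shift
  I9: { [P → . P T num], [P → . e num Y], [P → . num P], [P → P . T num], [T → . P num n], [T → . num], [T → P . num n] }  — shift
  I10: { [P → P T . num] }  — shift
  I11: { [P → P T num .] }  — reduce
  I12: { [P → . P T num], [P → . e num Y], [P → . num P], [P → num . P], [T → P num . n], [T → num .] }  — shift, reduce
  I13: { [T → P num n .] }  — reduce
  I14: { [P → . P T num], [P → . e num Y], [P → . num P], [P → e num . Y], [T → . P num n], [T → . num], [Y → . P T], [Y → . T], [Y → . a T Y] }  — shift
  I15: { [P → e num Y .] }  — reduce
  I16: { [P → . P T num], [P → . e num Y], [P → . num P], [T → . P num n], [T → . num], [Y → . P T], [Y → . T], [Y → . a T Y], [Y → a T . Y] }  — shift
  I17: { [Y → a T Y .] }  — reduce
  I18: { [P → P T . num], [Y → P T .] }  — shift, reduce

No state contains more than one complete item.

Answer: No reduce-reduce conflicts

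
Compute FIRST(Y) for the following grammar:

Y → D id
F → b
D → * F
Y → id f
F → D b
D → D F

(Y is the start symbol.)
{ '*', 'id' }

FIRST sets of the other non-terminals involved (by the same procedure, iterated to a fixed point):
  FIRST(D) = { '*' }

From Y → D id:
  - D is a non-terminal: add FIRST(D) \ {ε} = { '*' }
    D is not nullable, so stop
From Y → id f:
  - id is a terminal: add 'id' and stop

Collecting: FIRST(Y) = { '*', 'id' }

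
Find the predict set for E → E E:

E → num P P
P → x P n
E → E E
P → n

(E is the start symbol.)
PREDICT(E → E E) = (FIRST(RHS) \ {ε}) ∪ (FOLLOW(E) if ε ∈ FIRST(RHS), i.e. RHS ⇒* ε)
FIRST(E) = { 'num' }
FIRST(E E) = { 'num' }
ε ∉ FIRST(E E), so FOLLOW(E) is not added.
PREDICT(E → E E) = { 'num' }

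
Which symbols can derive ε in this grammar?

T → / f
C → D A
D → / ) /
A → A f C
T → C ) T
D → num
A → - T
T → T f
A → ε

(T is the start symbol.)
{ 'A' }

ε-productions: A → ε
So A is immediately nullable.
No further non-terminal can be added: every production for the remaining non-terminals contains a terminal or a non-nullable non-terminal.
Nullable = { 'A' }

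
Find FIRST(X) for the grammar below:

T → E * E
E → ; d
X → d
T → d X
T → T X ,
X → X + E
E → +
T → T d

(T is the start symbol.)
From X → d:
  - d is a terminal: add 'd' and stop
From X → X + E:
  - X is the symbol being defined: contributes nothing new
    X is not nullable, so stop

Collecting: FIRST(X) = { 'd' }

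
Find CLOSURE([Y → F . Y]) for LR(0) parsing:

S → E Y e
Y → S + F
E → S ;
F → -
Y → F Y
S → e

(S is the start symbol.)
{ [E → . S ;], [F → . -], [S → . E Y e], [S → . e], [Y → . F Y], [Y → . S + F], [Y → F . Y] }

Start with: [Y → F . Y]
  [Y → F . Y] has the dot before Y: add [Y → . S + F], [Y → . F Y]
  [Y → . S + F] has the dot before S: add [S → . E Y e], [S → . e]
  [Y → . F Y] has the dot before F: add [F → . -]
  [S → . E Y e] has the dot before E: add [E → . S ;]
No further items can be added.

CLOSURE = { [E → . S ;], [F → . -], [S → . E Y e], [S → . e], [Y → . F Y], [Y → . S + F], [Y → F . Y] }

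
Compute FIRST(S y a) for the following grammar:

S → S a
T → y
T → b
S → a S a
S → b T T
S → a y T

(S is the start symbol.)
{ 'a', 'b' }

FIRST sets of the non-terminals involved (from the grammar, by fixed-point iteration):
  FIRST(S) = { 'a', 'b' }

To compute FIRST(S y a), process the symbols left to right:
Symbol S is a non-terminal. Add FIRST(S) \ {ε} = { 'a', 'b' }
S is not nullable (ε ∉ FIRST(S)), so stop here.
FIRST(S y a) = { 'a', 'b' }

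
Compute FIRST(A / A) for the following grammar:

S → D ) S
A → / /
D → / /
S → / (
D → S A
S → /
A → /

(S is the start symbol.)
{ '/' }

FIRST sets of the non-terminals involved (from the grammar, by fixed-point iteration):
  FIRST(A) = { '/' }

To compute FIRST(A / A), process the symbols left to right:
Symbol A is a non-terminal. Add FIRST(A) \ {ε} = { '/' }
A is not nullable (ε ∉ FIRST(A)), so stop here.
FIRST(A / A) = { '/' }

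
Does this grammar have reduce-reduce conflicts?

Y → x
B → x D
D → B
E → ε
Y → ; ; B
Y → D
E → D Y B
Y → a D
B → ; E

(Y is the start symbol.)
Yes — I16: [D → B .] vs [Y → ; ; B .]

A reduce-reduce conflict occurs when an LR(0) state has two complete items [A → α .] and [B → β .] — both call for a reduction, and with no lookahead the parser cannot choose between them.

Augment with Y' → Y and build the canonical LR(0) collection (I0 = CLOSURE({[Y' → . Y]}), then GOTO on every symbol after a dot until no new states appear). It has 17 states:
  I0: { [B → . ; E], [B → . x D], [D → . B], [Y → . ; ; B], [Y → . D], [Y → . a D], [Y → . x], [Y' → . Y] }  — shift
  I1: { [B → . ; E], [B → . x D], [B → ; . E], [D → . B], [E → . D Y B], [E → .], [Y → ; . ; B] }  — shift, reduce
  I2: { [D → B .] }  — reduce
  I3: { [Y → D .] }  — reduce
  I4: { [Y' → Y .] }  — accept
  I5: { [B → . ; E], [B → . x D], [D → . B], [Y → a . D] }  — shift
  I6: { [B → . ; E], [B → . x D], [B → x . D], [D → . B], [Y → x .] }  — shift, reduce
  I7: { [B → . ; E], [B → . x D], [B → ; . E], [D → . B], [E → . D Y B], [E → .] }  — shift, reduce
  I8: { [B → x D .] }  — reduce
  I9: { [B → . ; E], [B → . x D], [B → x . D], [D → . B] }  — shift
  I10: { [B → . ; E], [B → . x D], [D → . B], [E → D . Y B], [Y → . ; ; B], [Y → . D], [Y → . a D], [Y → . x] }  — shift
  I11: { [B → ; E .] }  — reduce
  I12: { [B → . ; E], [B → . x D], [E → D Y . B] }  — shift
  I13: { [E → D Y B .] }  — reduce
  I14: { [Y → a D .] }  — reduce
  I15: { [B → . ; E], [B → . x D], [B → ; . E], [D → . B], [E → . D Y B], [E → .], [Y → ; ; . B] }  — shift, reduce
  I16: { [D → B .], [Y → ; ; B .] }  — 2 reduces

I16 contains complete items [D → B .], [Y → ; ; B .] — reduce-reduce conflict.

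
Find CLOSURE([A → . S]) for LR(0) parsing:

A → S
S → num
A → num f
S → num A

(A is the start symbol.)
To compute CLOSURE, for each item [A → α.Bβ] where B is a non-terminal, add [B → .γ] for all productions B → γ; repeat for the newly added items until nothing changes.

Start with: [A → . S]
  [A → . S] has the dot before S: add [S → . num], [S → . num A]
No further items can be added.

CLOSURE = { [A → . S], [S → . num A], [S → . num] }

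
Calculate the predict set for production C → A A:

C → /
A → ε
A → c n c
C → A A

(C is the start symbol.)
{ $, 'c' }

PREDICT(C → A A) = (FIRST(RHS) \ {ε}) ∪ (FOLLOW(C) if ε ∈ FIRST(RHS), i.e. RHS ⇒* ε)
FIRST(A) = { 'c', ε }
FIRST(A A) = { 'c', ε }
ε ∈ FIRST(A A) (the right-hand side is nullable), so add FOLLOW(C) = { $ }
PREDICT(C → A A) = { $, 'c' }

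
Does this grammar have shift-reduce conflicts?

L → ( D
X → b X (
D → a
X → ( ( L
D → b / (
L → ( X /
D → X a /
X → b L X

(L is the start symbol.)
A shift-reduce conflict occurs when an LR(0) state has both:
  - a complete (reduce) item [A → α .] (dot at the end), and
  - a shift item [B → β . c γ] (dot before a terminal).

Augment with L' → L and build the canonical LR(0) collection (I0 = CLOSURE({[L' → . L]}), then GOTO on every symbol after a dot until no new states appear). It has 23 states:
  I0: { [L → . ( D], [L → . ( X /], [L' → . L] }  — shift
  I1: { [D → . X a /], [D → . a], [D → . b / (], [L → ( . D], [L → ( . X /], [X → . ( ( L], [X → . b L X], [X → . b X (] }  — shift
  I2: { [L' → L .] }  — accept
  I3: { [X → ( . ( L] }  — shift
  I4: { [L → ( D .] }  — reduce
  I5: { [D → X . a /], [L → ( X . /] }  — shift
  I6: { [D → a .] }  — reduce
  I7: { [D → b . / (], [L → . ( D], [L → . ( X /], [X → . ( ( L], [X → . b L X], [X → . b X (], [X → b . L X], [X → b . X (] }  — shift
  I8: { [D → . X a /], [D → . a], [D → . b / (], [L → ( . D], [L → ( . X /], [X → ( . ( L], [X → . ( ( L], [X → . b L X], [X → . b X (] }  — shift
  I9: { [D → b / . (] }  — shift
  I10: { [X → . ( ( L], [X → . b L X], [X → . b X (], [X → b L . X] }  — shift
  I11: { [X → b X . (] }  — shift
  I12: { [L → . ( D], [L → . ( X /], [X → . ( ( L], [X → . b L X], [X → . b X (], [X → b . L X], [X → b . X (] }  — shift
  I13: { [X → b X ( .] }  — reduce
  I14: { [X → b L X .] }  — reduce
  I15: { [D → b / ( .] }  — reduce
  I16: { [L → . ( D], [L → . ( X /], [X → ( ( . L], [X → ( . ( L] }  — shift
  I17: { [D → . X a /], [D → . a], [D → . b / (], [L → ( . D], [L → ( . X /], [L → . ( D], [L → . ( X /], [X → ( ( . L], [X → . ( ( L], [X → . b L X], [X → . b X (] }  — shift
  I18: { [X → ( ( L .] }  — reduce
  I19: { [L → ( X / .] }  — reduce
  I20: { [D → X a . /] }  — shift
  I21: { [D → X a / .] }  — reduce
  I22: { [L → . ( D], [L → . ( X /], [X → ( ( . L] }  — shift

No state contains both a complete item and a shift item.

Answer: No shift-reduce conflicts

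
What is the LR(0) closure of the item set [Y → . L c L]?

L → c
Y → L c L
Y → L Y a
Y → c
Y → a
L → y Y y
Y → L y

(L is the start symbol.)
Start with: [Y → . L c L]
  [Y → . L c L] has the dot before L: add [L → . c], [L → . y Y y]
No further items can be added.

CLOSURE = { [L → . c], [L → . y Y y], [Y → . L c L] }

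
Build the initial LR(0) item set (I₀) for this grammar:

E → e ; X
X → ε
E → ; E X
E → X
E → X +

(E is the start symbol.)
{ [E → . ; E X], [E → . X +], [E → . X], [E → . e ; X], [E' → . E], [X → .] }

First, augment the grammar with E' → E
I₀ = CLOSURE({ [E' → . E] }):
  [E' → . E] has the dot before E: add [E → . e ; X], [E → . ; E X], [E → . X], [E → . X +]
  [E → . X] has the dot before X: add [X → .]
No further items can be added.

I₀ = { [E → . ; E X], [E → . X +], [E → . X], [E → . e ; X], [E' → . E], [X → .] }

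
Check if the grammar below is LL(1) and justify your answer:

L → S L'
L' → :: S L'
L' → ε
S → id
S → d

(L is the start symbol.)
A grammar is LL(1) if for each non-terminal N with multiple productions, the predict sets of those productions are pairwise disjoint, where PREDICT(N → α) = (FIRST(α) \ {ε}) ∪ (FOLLOW(N) if α ⇒* ε).

Relevant sets:
  FOLLOW(L') = { $ }

For L':
  PREDICT(L' → :: S L') = { '::' }
  PREDICT(L' → ε) = { $ }
For S:
  PREDICT(S → id) = { 'id' }
  PREDICT(S → d) = { 'd' }
L has a single production, so nothing to check there.

All predict sets are disjoint. The grammar IS LL(1).

Answer: Yes, the grammar is LL(1).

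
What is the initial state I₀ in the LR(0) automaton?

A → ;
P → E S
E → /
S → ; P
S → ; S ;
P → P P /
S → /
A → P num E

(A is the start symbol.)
First, augment the grammar with A' → A
I₀ = CLOSURE({ [A' → . A] }):
  [A' → . A] has the dot before A: add [A → . ;], [A → . P num E]
  [A → . P num E] has the dot before P: add [P → . E S], [P → . P P /]
  [P → . E S] has the dot before E: add [E → . /]
No further items can be added.

I₀ = { [A → . ;], [A → . P num E], [A' → . A], [E → . /], [P → . E S], [P → . P P /] }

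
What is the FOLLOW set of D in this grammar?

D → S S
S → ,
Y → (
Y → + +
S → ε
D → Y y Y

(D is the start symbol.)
D is the start symbol, so $ ∈ FOLLOW(D).
D does not occur on any right-hand side.

Taking the union: FOLLOW(D) = { $ }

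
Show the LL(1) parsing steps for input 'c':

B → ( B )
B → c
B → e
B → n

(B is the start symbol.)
LL(1) parsing maintains a stack (initially the start symbol over $) and the input. At each step: if the stack top is a terminal, match it against the current input token; if it is a non-terminal N, replace it with the RHS of M[N, lookahead] (the unique production whose predict set contains the lookahead).

Stack is shown with the top on the left.

Stack  Input  Action
--------------------
B $    c $    output B → c
c $    c $    match 'c'
$      $      accept

The string is accepted.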